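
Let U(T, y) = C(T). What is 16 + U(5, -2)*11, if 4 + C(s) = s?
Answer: 27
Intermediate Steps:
C(s) = -4 + s
U(T, y) = -4 + T
16 + U(5, -2)*11 = 16 + (-4 + 5)*11 = 16 + 1*11 = 16 + 11 = 27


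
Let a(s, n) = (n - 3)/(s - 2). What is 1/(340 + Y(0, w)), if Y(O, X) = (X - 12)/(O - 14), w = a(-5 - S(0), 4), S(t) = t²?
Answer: 98/33405 ≈ 0.0029337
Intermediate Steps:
a(s, n) = (-3 + n)/(-2 + s)
w = -⅐ (w = (-3 + 4)/(-2 + (-5 - 1*0²)) = 1/(-2 + (-5 - 1*0)) = 1/(-2 + (-5 + 0)) = 1/(-2 - 5) = 1/(-7) = -⅐*1 = -⅐ ≈ -0.14286)
Y(O, X) = (-12 + X)/(-14 + O)
1/(340 + Y(0, w)) = 1/(340 + (-12 - ⅐)/(-14 + 0)) = 1/(340 - 85/7/(-14)) = 1/(340 - 1/14*(-85/7)) = 1/(340 + 85/98) = 1/(33405/98) = 98/33405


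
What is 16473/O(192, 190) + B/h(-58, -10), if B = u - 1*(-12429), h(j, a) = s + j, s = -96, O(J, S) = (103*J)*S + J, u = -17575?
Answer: 3223218519/96445888 ≈ 33.420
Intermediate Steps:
O(J, S) = J + 103*J*S (O(J, S) = 103*J*S + J = J + 103*J*S)
h(j, a) = -96 + j
B = -5146 (B = -17575 - 1*(-12429) = -17575 + 12429 = -5146)
16473/O(192, 190) + B/h(-58, -10) = 16473/((192*(1 + 103*190))) - 5146/(-96 - 58) = 16473/((192*(1 + 19570))) - 5146/(-154) = 16473/((192*19571)) - 5146*(-1/154) = 16473/3757632 + 2573/77 = 16473*(1/3757632) + 2573/77 = 5491/1252544 + 2573/77 = 3223218519/96445888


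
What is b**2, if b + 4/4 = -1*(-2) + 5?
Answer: 36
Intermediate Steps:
b = 6 (b = -1 + (-1*(-2) + 5) = -1 + (2 + 5) = -1 + 7 = 6)
b**2 = 6**2 = 36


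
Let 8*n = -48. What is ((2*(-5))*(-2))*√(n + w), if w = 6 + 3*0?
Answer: 0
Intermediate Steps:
n = -6 (n = (⅛)*(-48) = -6)
w = 6 (w = 6 + 0 = 6)
((2*(-5))*(-2))*√(n + w) = ((2*(-5))*(-2))*√(-6 + 6) = (-10*(-2))*√0 = 20*0 = 0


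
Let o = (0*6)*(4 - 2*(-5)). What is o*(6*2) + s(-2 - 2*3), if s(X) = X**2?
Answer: 64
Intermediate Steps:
o = 0 (o = 0*(4 + 10) = 0*14 = 0)
o*(6*2) + s(-2 - 2*3) = 0*(6*2) + (-2 - 2*3)**2 = 0*12 + (-2 - 6)**2 = 0 + (-8)**2 = 0 + 64 = 64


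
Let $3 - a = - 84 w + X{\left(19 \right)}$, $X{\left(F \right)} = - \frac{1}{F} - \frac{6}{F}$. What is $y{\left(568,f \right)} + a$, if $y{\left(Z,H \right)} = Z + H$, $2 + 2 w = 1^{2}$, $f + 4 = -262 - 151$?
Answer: $\frac{2135}{19} \approx 112.37$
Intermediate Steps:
$X{\left(F \right)} = - \frac{7}{F}$
$f = -417$ ($f = -4 - 413 = -417$)
$w = - \frac{1}{2}$ ($w = -1 + \frac{1^{2}}{2} = -1 + \frac{1}{2} \cdot 1 = -1 + \frac{1}{2} = - \frac{1}{2} \approx -0.5$)
$y{\left(Z,H \right)} = H + Z$
$a = - \frac{734}{19}$ ($a = 3 - \left(\left(-84\right) \left(- \frac{1}{2}\right) - \frac{7}{19}\right) = 3 - \left(42 - \frac{7}{19}\right) = 3 - \frac{791}{19} = - \frac{734}{19} \approx -38.632$)
$y{\left(568,f \right)} + a = \left(-417 + 568\right) - \frac{734}{19} = 151 - \frac{734}{19} = \frac{2135}{19}$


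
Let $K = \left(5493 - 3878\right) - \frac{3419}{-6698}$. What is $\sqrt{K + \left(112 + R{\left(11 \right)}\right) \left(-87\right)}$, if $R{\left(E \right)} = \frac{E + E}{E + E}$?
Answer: $\frac{i \sqrt{368573183602}}{6698} \approx 90.639 i$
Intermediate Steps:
$K = \frac{10820689}{6698}$ ($K = 1615 - 3419 \left(- \frac{1}{6698}\right) = 1615 - - \frac{3419}{6698} = 1615 + \frac{3419}{6698} = \frac{10820689}{6698} \approx 1615.5$)
$R{\left(E \right)} = 1$ ($R{\left(E \right)} = \frac{2 E}{2 E} = 2 E \frac{1}{2 E} = 1$)
$\sqrt{K + \left(112 + R{\left(11 \right)}\right) \left(-87\right)} = \sqrt{\frac{10820689}{6698} + \left(112 + 1\right) \left(-87\right)} = \sqrt{\frac{10820689}{6698} + 113 \left(-87\right)} = \sqrt{\frac{10820689}{6698} - 9831} = \sqrt{- \frac{55027349}{6698}} = \frac{i \sqrt{368573183602}}{6698}$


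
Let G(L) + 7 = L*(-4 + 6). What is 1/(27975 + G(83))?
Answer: 1/28134 ≈ 3.5544e-5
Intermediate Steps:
G(L) = -7 + 2*L (G(L) = -7 + L*(-4 + 6) = -7 + L*2 = -7 + 2*L)
1/(27975 + G(83)) = 1/(27975 + (-7 + 2*83)) = 1/(27975 + (-7 + 166)) = 1/(27975 + 159) = 1/28134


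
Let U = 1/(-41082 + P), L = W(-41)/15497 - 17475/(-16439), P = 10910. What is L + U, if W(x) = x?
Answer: 8150290929889/7686473381476 ≈ 1.0603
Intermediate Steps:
L = 270136076/254755183 (L = -41/15497 - 17475/(-16439) = -41*1/15497 - 17475*(-1/16439) = -41/15497 + 17475/16439 = 270136076/254755183 ≈ 1.0604)
U = -1/30172 (U = 1/(-41082 + 10910) = 1/(-30172) = -1/30172 ≈ -3.3143e-5)
L + U = 270136076/254755183 - 1/30172 = 8150290929889/7686473381476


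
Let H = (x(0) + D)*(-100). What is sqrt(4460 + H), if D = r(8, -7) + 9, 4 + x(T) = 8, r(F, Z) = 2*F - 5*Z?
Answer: 2*I*sqrt(485) ≈ 44.045*I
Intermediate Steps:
r(F, Z) = -5*Z + 2*F
x(T) = 4 (x(T) = -4 + 8 = 4)
D = 60 (D = (-5*(-7) + 2*8) + 9 = (35 + 16) + 9 = 51 + 9 = 60)
H = -6400 (H = (4 + 60)*(-100) = 64*(-100) = -6400)
sqrt(4460 + H) = sqrt(4460 - 6400) = sqrt(-1940) = 2*I*sqrt(485)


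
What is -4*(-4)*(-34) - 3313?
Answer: -3857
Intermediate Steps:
-4*(-4)*(-34) - 3313 = 16*(-34) - 3313 = -544 - 3313 = -3857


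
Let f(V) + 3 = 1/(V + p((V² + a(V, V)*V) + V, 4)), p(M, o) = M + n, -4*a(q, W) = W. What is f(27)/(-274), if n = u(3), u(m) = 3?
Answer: 7241/661710 ≈ 0.010943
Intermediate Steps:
a(q, W) = -W/4
n = 3
p(M, o) = 3 + M (p(M, o) = M + 3 = 3 + M)
f(V) = -3 + 1/(3 + 2*V + 3*V²/4) (f(V) = -3 + 1/(V + (3 + ((V² + (-V/4)*V) + V))) = -3 + 1/(V + (3 + ((V² - V²/4) + V))) = -3 + 1/(V + (3 + (3*V²/4 + V))) = -3 + 1/(V + (3 + (V + 3*V²/4))) = -3 + 1/(V + (3 + V + 3*V²/4)) = -3 + 1/(3 + 2*V + 3*V²/4))
f(27)/(-274) = ((-32 - 24*27 - 9*27²)/(12 + 3*27² + 8*27))/(-274) = ((-32 - 648 - 9*729)/(12 + 3*729 + 216))*(-1/274) = ((-32 - 648 - 6561)/(12 + 2187 + 216))*(-1/274) = (-7241/2415)*(-1/274) = ((1/2415)*(-7241))*(-1/274) = -7241/2415*(-1/274) = 7241/661710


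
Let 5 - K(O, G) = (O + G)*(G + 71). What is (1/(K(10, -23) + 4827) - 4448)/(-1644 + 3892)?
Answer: -24268287/12265088 ≈ -1.9786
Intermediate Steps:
K(O, G) = 5 - (71 + G)*(G + O) (K(O, G) = 5 - (O + G)*(G + 71) = 5 - (G + O)*(71 + G) = 5 - (71 + G)*(G + O))
(1/(K(10, -23) + 4827) - 4448)/(-1644 + 3892) = (1/((5 - 1*(-23)² - 71*(-23) - 71*10 - 1*(-23)*10) + 4827) - 4448)/(-1644 + 3892) = (1/((5 - 1*529 + 1633 - 710 + 230) + 4827) - 4448)/2248 = (1/((5 - 529 + 1633 - 710 + 230) + 4827) - 4448)*(1/2248) = (1/(629 + 4827) - 4448)*(1/2248) = (1/5456 - 4448)*(1/2248) = -24268287/5456*1/2248 = -24268287/12265088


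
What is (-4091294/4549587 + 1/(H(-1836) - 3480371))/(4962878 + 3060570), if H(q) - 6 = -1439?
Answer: -14245088363963/127097596099584100704 ≈ -1.1208e-7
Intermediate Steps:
H(q) = -1433 (H(q) = 6 - 1439 = -1433)
(-4091294/4549587 + 1/(H(-1836) - 3480371))/(4962878 + 3060570) = (-4091294/4549587 + 1/(-1433 - 3480371))/(4962878 + 3060570) = (-4091294*1/4549587 + 1/(-3481804))/8023448 = (-4091294/4549587 - 1/3481804)*(1/8023448) = -14245088363963/15840770214948*1/8023448 = -14245088363963/127097596099584100704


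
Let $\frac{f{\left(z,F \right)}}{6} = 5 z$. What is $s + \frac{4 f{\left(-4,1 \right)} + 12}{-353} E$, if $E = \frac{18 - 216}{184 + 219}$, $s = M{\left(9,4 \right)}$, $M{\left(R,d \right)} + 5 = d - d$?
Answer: $- \frac{61843}{10943} \approx -5.6514$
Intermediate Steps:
$f{\left(z,F \right)} = 30 z$ ($f{\left(z,F \right)} = 6 \cdot 5 z = 30 z$)
$M{\left(R,d \right)} = -5$ ($M{\left(R,d \right)} = -5 + \left(d - d\right) = -5 + 0 = -5$)
$s = -5$
$E = - \frac{198}{403} \approx -0.49131$
$s + \frac{4 f{\left(-4,1 \right)} + 12}{-353} E = -5 + \frac{4 \cdot 30 \left(-4\right) + 12}{-353} \left(- \frac{198}{403}\right) = -5 + \left(4 \left(-120\right) + 12\right) \left(- \frac{1}{353}\right) \left(- \frac{198}{403}\right) = -5 + \left(-480 + 12\right) \left(- \frac{1}{353}\right) \left(- \frac{198}{403}\right) = -5 + \left(-468\right) \left(- \frac{1}{353}\right) \left(- \frac{198}{403}\right) = -5 + \frac{468}{353} \left(- \frac{198}{403}\right) = -5 - \frac{7128}{10943} = - \frac{61843}{10943}$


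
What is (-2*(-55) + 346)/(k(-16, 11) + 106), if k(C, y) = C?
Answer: 76/15 ≈ 5.0667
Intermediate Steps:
(-2*(-55) + 346)/(k(-16, 11) + 106) = (-2*(-55) + 346)/(-16 + 106) = (110 + 346)/90 = 456*(1/90) = 76/15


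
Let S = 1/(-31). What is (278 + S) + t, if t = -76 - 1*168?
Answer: 1053/31 ≈ 33.968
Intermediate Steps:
S = -1/31 ≈ -0.032258
t = -244 (t = -76 - 168 = -244)
(278 + S) + t = (278 - 1/31) - 244 = 8617/31 - 244 = 1053/31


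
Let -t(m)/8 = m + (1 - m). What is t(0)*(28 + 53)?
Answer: -648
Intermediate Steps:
t(m) = -8 (t(m) = -8*(m + (1 - m)) = -8*1 = -8)
t(0)*(28 + 53) = -8*(28 + 53) = -8*81 = -648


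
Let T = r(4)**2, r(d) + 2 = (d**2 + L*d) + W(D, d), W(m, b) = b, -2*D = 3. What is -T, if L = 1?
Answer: -484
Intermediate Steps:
D = -3/2 (D = -1/2*3 = -3/2 ≈ -1.5000)
r(d) = -2 + d**2 + 2*d (r(d) = -2 + ((d**2 + 1*d) + d) = -2 + ((d**2 + d) + d) = -2 + ((d + d**2) + d) = -2 + (d**2 + 2*d) = -2 + d**2 + 2*d)
T = 484 (T = (-2 + 4**2 + 2*4)**2 = (-2 + 16 + 8)**2 = 22**2 = 484)
-T = -1*484 = -484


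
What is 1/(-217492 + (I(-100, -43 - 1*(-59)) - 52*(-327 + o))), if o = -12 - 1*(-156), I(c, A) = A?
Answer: -1/207960 ≈ -4.8086e-6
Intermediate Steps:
o = 144 (o = -12 + 156 = 144)
1/(-217492 + (I(-100, -43 - 1*(-59)) - 52*(-327 + o))) = 1/(-217492 + ((-43 - 1*(-59)) - 52*(-327 + 144))) = 1/(-217492 + ((-43 + 59) - 52*(-183))) = 1/(-217492 + (16 - 1*(-9516))) = 1/(-217492 + (16 + 9516)) = 1/(-217492 + 9532) = 1/(-207960) = -1/207960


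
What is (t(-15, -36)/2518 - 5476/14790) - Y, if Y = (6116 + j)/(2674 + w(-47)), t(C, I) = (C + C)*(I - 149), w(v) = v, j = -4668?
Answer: 31372031701/24458171235 ≈ 1.2827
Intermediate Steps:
t(C, I) = 2*C*(-149 + I) (t(C, I) = (2*C)*(-149 + I) = 2*C*(-149 + I))
Y = 1448/2627 (Y = (6116 - 4668)/(2674 - 47) = 1448/2627 ≈ 0.55120)
(t(-15, -36)/2518 - 5476/14790) - Y = ((2*(-15)*(-149 - 36))/2518 - 5476/14790) - 1*1448/2627 = ((2*(-15)*(-185))*(1/2518) - 5476*1/14790) - 1448/2627 = (5550*(1/2518) - 2738/7395) - 1448/2627 = (2775/1259 - 2738/7395) - 1448/2627 = 17073983/9310305 - 1448/2627 = 31372031701/24458171235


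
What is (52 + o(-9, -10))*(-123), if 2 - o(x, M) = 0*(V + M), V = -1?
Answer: -6642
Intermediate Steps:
o(x, M) = 2 (o(x, M) = 2 - 0*(-1 + M) = 2 - 1*0 = 2 + 0 = 2)
(52 + o(-9, -10))*(-123) = (52 + 2)*(-123) = 54*(-123) = -6642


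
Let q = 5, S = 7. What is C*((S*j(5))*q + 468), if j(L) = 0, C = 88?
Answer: 41184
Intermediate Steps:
C*((S*j(5))*q + 468) = 88*((7*0)*5 + 468) = 88*(0*5 + 468) = 88*(0 + 468) = 88*468 = 41184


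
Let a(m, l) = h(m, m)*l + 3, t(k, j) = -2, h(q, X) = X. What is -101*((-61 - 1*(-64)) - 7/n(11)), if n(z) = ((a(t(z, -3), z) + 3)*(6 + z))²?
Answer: -22416445/73984 ≈ -302.99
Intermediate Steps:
a(m, l) = 3 + l*m (a(m, l) = m*l + 3 = l*m + 3 = 3 + l*m)
n(z) = (6 + z)²*(6 - 2*z)² (n(z) = (((3 + z*(-2)) + 3)*(6 + z))² = (((3 - 2*z) + 3)*(6 + z))² = ((6 - 2*z)*(6 + z))² = ((6 + z)*(6 - 2*z))² = (6 + z)²*(6 - 2*z)²)
-101*((-61 - 1*(-64)) - 7/n(11)) = -101*((-61 - 1*(-64)) - 7*1/(4*(3 - 1*11)²*(6 + 11)²)) = -101*((-61 + 64) - 7*1/(1156*(3 - 11)²)) = -101*(3 - 7/(4*(-8)²*289)) = -101*(3 - 7/(4*64*289)) = -101*(3 - 7/73984) = -101*221945/73984 = -22416445/73984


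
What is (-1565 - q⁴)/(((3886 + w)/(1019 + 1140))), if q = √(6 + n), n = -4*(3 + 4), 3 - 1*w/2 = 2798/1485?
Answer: -6569329635/5774024 ≈ -1137.7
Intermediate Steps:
w = 3314/1485 (w = 6 - 5596/1485 = 3314/1485 ≈ 2.2317)
n = -28 (n = -4*7 = -28)
q = I*√22 (q = √(6 - 28) = √(-22) = I*√22 ≈ 4.6904*I)
(-1565 - q⁴)/(((3886 + w)/(1019 + 1140))) = (-1565 - (I*√22)⁴)/(((3886 + 3314/1485)/(1019 + 1140))) = (-1565 - 1*484)/(((5774024/1485)/2159)) = (-1565 - 484)/(((5774024/1485)*(1/2159))) = -2049/5774024/3206115 = -2049*3206115/5774024 = -6569329635/5774024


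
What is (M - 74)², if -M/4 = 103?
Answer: 236196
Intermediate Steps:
M = -412 (M = -4*103 = -412)
(M - 74)² = (-412 - 74)² = (-486)² = 236196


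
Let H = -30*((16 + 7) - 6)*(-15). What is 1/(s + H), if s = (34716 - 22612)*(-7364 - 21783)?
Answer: -1/352787638 ≈ -2.8346e-9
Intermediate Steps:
s = -352795288 (s = 12104*(-29147) = -352795288)
H = 7650 (H = -30*(23 - 6)*(-15) = -30*17*(-15) = -510*(-15) = 7650)
1/(s + H) = 1/(-352795288 + 7650) = 1/(-352787638) = -1/352787638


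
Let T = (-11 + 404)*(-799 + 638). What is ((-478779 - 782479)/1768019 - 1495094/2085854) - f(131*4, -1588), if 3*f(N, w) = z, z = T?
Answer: 38887368948948224/1843914751613 ≈ 21090.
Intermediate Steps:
T = -63273 (T = 393*(-161) = -63273)
z = -63273
f(N, w) = -21091 (f(N, w) = (⅓)*(-63273) = -21091)
((-478779 - 782479)/1768019 - 1495094/2085854) - f(131*4, -1588) = ((-478779 - 782479)/1768019 - 1495094/2085854) - 1*(-21091) = (-1261258*1/1768019 - 1495094*1/2085854) + 21091 = (-1261258/1768019 - 747547/1042927) + 21091 = -2637077321559/1843914751613 + 21091 = 38887368948948224/1843914751613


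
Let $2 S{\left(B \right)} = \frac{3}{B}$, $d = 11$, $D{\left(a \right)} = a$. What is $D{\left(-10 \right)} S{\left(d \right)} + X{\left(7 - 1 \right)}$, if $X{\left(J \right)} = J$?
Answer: $\frac{51}{11} \approx 4.6364$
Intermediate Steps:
$S{\left(B \right)} = \frac{3}{2 B}$ ($S{\left(B \right)} = \frac{3 \frac{1}{B}}{2} = \frac{3}{2 B}$)
$D{\left(-10 \right)} S{\left(d \right)} + X{\left(7 - 1 \right)} = - 10 \frac{3}{2 \cdot 11} + \left(7 - 1\right) = - 10 \cdot \frac{3}{2} \cdot \frac{1}{11} + 6 = \left(-10\right) \frac{3}{22} + 6 = - \frac{15}{11} + 6 = \frac{51}{11}$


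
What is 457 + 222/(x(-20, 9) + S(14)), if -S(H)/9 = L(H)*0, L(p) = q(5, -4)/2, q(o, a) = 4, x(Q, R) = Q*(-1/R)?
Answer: 5569/10 ≈ 556.90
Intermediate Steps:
x(Q, R) = -Q/R
L(p) = 2 (L(p) = 4/2 = 4*(1/2) = 2)
S(H) = 0 (S(H) = -18*0 = -9*0 = 0)
457 + 222/(x(-20, 9) + S(14)) = 457 + 222/(-1*(-20)/9 + 0) = 457 + 222/(-1*(-20)*1/9 + 0) = 457 + 222/(20/9 + 0) = 457 + 222/(20/9) = 457 + 222*(9/20) = 457 + 999/10 = 5569/10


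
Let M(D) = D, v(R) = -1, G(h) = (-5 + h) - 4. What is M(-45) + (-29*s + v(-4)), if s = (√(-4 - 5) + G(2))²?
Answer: -1206 + 1218*I ≈ -1206.0 + 1218.0*I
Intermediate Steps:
G(h) = -9 + h
s = (-7 + 3*I)² (s = (√(-4 - 5) + (-9 + 2))² = (√(-9) - 7)² = (3*I - 7)² = (-7 + 3*I)² ≈ 40.0 - 42.0*I)
M(-45) + (-29*s + v(-4)) = -45 + (-29*(40 - 42*I) - 1) = -45 + ((-1160 + 1218*I) - 1) = -45 + (-1161 + 1218*I) = -1206 + 1218*I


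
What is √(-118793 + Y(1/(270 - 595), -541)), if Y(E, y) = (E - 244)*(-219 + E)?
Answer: I*√6903182649/325 ≈ 255.65*I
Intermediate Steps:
Y(E, y) = (-244 + E)*(-219 + E)
√(-118793 + Y(1/(270 - 595), -541)) = √(-118793 + (53436 + (1/(270 - 595))² - 463/(270 - 595))) = √(-118793 + (53436 + (1/(-325))² - 463/(-325))) = √(-118793 + (53436 + (-1/325)² - 463*(-1/325))) = √(-118793 + (53436 + 1/105625 + 463/325)) = √(-118793 + 5644327976/105625) = √(-6903182649/105625) = I*√6903182649/325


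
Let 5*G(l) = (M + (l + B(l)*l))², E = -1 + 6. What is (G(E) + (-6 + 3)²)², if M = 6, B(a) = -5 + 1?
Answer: 15876/25 ≈ 635.04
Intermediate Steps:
B(a) = -4
E = 5
G(l) = (6 - 3*l)²/5 (G(l) = (6 + (l - 4*l))²/5 = (6 - 3*l)²/5)
(G(E) + (-6 + 3)²)² = (9*(2 - 1*5)²/5 + (-6 + 3)²)² = (9*(2 - 5)²/5 + (-3)²)² = ((9/5)*(-3)² + 9)² = ((9/5)*9 + 9)² = (81/5 + 9)² = (126/5)² = 15876/25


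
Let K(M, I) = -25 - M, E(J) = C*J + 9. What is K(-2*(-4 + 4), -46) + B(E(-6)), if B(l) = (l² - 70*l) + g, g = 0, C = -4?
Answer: -1246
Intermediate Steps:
E(J) = 9 - 4*J (E(J) = -4*J + 9 = 9 - 4*J)
B(l) = l² - 70*l (B(l) = (l² - 70*l) + 0 = l² - 70*l)
K(-2*(-4 + 4), -46) + B(E(-6)) = (-25 - (-2)*(-4 + 4)) + (9 - 4*(-6))*(-70 + (9 - 4*(-6))) = (-25 - (-2)*0) + (9 + 24)*(-70 + (9 + 24)) = (-25 - 1*0) + 33*(-70 + 33) = (-25 + 0) + 33*(-37) = -25 - 1221 = -1246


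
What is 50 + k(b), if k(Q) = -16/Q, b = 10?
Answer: 242/5 ≈ 48.400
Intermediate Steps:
50 + k(b) = 50 - 16/10 = 50 - 16*⅒ = 50 - 8/5 = 242/5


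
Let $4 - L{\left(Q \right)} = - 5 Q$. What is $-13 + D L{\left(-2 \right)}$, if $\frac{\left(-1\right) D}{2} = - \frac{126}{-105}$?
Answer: $\frac{7}{5} \approx 1.4$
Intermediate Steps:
$L{\left(Q \right)} = 4 + 5 Q$ ($L{\left(Q \right)} = 4 - - 5 Q = 4 + 5 Q$)
$D = - \frac{12}{5}$ ($D = - 2 \left(- \frac{126}{-105}\right) = - 2 \left(\left(-126\right) \left(- \frac{1}{105}\right)\right) = \left(-2\right) \frac{6}{5} = - \frac{12}{5} \approx -2.4$)
$-13 + D L{\left(-2 \right)} = -13 - \frac{12 \left(4 + 5 \left(-2\right)\right)}{5} = -13 - \frac{12 \left(4 - 10\right)}{5} = -13 - - \frac{72}{5} = -13 + \frac{72}{5} = \frac{7}{5}$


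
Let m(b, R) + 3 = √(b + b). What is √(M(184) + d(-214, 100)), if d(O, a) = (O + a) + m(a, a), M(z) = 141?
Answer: √(24 + 10*√2) ≈ 6.1759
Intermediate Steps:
m(b, R) = -3 + √2*√b (m(b, R) = -3 + √(b + b) = -3 + √(2*b) = -3 + √2*√b)
d(O, a) = -3 + O + a + √2*√a (d(O, a) = (O + a) + (-3 + √2*√a) = -3 + O + a + √2*√a)
√(M(184) + d(-214, 100)) = √(141 + (-3 - 214 + 100 + √2*√100)) = √(141 + (-3 - 214 + 100 + √2*10)) = √(141 + (-3 - 214 + 100 + 10*√2)) = √(141 + (-117 + 10*√2)) = √(24 + 10*√2)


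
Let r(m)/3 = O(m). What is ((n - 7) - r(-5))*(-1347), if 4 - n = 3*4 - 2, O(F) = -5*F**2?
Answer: -487614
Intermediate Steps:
n = -6 (n = 4 - (3*4 - 2) = 4 - (12 - 2) = 4 - 1*10 = 4 - 10 = -6)
r(m) = -15*m**2 (r(m) = 3*(-5*m**2) = -15*m**2)
((n - 7) - r(-5))*(-1347) = ((-6 - 7) - (-15)*(-5)**2)*(-1347) = (-13 - (-15)*25)*(-1347) = (-13 - 1*(-375))*(-1347) = (-13 + 375)*(-1347) = 362*(-1347) = -487614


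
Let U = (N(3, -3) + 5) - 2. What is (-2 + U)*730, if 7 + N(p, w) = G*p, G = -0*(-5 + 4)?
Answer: -4380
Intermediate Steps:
G = 0 (G = -0*(-1) = -1*0 = 0)
N(p, w) = -7 (N(p, w) = -7 + 0*p = -7 + 0 = -7)
U = -4 (U = (-7 + 5) - 2 = -2 - 2 = -4)
(-2 + U)*730 = (-2 - 4)*730 = -6*730 = -4380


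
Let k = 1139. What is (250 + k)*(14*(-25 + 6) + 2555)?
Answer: 3179421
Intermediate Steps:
(250 + k)*(14*(-25 + 6) + 2555) = (250 + 1139)*(14*(-25 + 6) + 2555) = 1389*(14*(-19) + 2555) = 1389*(-266 + 2555) = 1389*2289 = 3179421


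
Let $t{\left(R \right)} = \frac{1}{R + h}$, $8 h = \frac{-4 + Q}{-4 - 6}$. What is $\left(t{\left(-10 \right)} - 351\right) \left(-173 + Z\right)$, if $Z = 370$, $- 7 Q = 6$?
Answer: $- \frac{192491261}{2783} \approx -69167.0$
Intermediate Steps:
$Q = - \frac{6}{7}$ ($Q = \left(- \frac{1}{7}\right) 6 = - \frac{6}{7} \approx -0.85714$)
$h = \frac{17}{280}$ ($h = \frac{\left(-4 - \frac{6}{7}\right) \frac{1}{-4 - 6}}{8} = \frac{\left(- \frac{34}{7}\right) \frac{1}{-10}}{8} = \frac{\left(- \frac{34}{7}\right) \left(- \frac{1}{10}\right)}{8} = \frac{1}{8} \cdot \frac{17}{35} = \frac{17}{280} \approx 0.060714$)
$t{\left(R \right)} = \frac{1}{\frac{17}{280} + R}$ ($t{\left(R \right)} = \frac{1}{R + \frac{17}{280}} = \frac{1}{\frac{17}{280} + R}$)
$\left(t{\left(-10 \right)} - 351\right) \left(-173 + Z\right) = \left(\frac{280}{17 + 280 \left(-10\right)} - 351\right) \left(-173 + 370\right) = \left(\frac{280}{17 - 2800} - 351\right) 197 = \left(\frac{280}{-2783} - 351\right) 197 = \left(280 \left(- \frac{1}{2783}\right) - 351\right) 197 = \left(- \frac{280}{2783} - 351\right) 197 = \left(- \frac{977113}{2783}\right) 197 = - \frac{192491261}{2783}$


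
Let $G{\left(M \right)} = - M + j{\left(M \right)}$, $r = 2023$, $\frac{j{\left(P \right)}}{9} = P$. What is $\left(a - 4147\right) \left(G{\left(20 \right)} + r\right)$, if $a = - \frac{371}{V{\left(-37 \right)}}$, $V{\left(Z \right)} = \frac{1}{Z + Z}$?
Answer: $50879181$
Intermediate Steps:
$V{\left(Z \right)} = \frac{1}{2 Z}$
$j{\left(P \right)} = 9 P$
$G{\left(M \right)} = 8 M$ ($G{\left(M \right)} = - M + 9 M = 8 M$)
$a = 27454$ ($a = - \frac{371}{\frac{1}{2} \frac{1}{-37}} = - \frac{371}{\frac{1}{2} \left(- \frac{1}{37}\right)} = - \frac{371}{- \frac{1}{74}} = \left(-371\right) \left(-74\right) = 27454$)
$\left(a - 4147\right) \left(G{\left(20 \right)} + r\right) = \left(27454 - 4147\right) \left(8 \cdot 20 + 2023\right) = 23307 \left(160 + 2023\right) = 23307 \cdot 2183 = 50879181$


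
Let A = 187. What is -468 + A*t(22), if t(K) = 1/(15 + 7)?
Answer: -919/2 ≈ -459.50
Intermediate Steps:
t(K) = 1/22
-468 + A*t(22) = -468 + 187*(1/22) = -468 + 17/2 = -919/2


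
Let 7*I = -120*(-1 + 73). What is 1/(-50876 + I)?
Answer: -7/364772 ≈ -1.9190e-5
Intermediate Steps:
I = -8640/7 (I = (-120*(-1 + 73))/7 = (-120*72)/7 = (⅐)*(-8640) = -8640/7 ≈ -1234.3)
1/(-50876 + I) = 1/(-50876 - 8640/7) = 1/(-364772/7) = -7/364772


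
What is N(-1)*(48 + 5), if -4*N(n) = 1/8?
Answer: -53/32 ≈ -1.6563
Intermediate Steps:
N(n) = -1/32 (N(n) = -1/4/8 = -1/4*1/8 = -1/32)
N(-1)*(48 + 5) = -(48 + 5)/32 = -1/32*53 = -53/32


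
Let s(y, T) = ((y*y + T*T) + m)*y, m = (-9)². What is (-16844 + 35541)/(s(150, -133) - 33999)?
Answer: 18697/6006501 ≈ 0.0031128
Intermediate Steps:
m = 81
s(y, T) = y*(81 + T² + y²) (s(y, T) = ((y*y + T*T) + 81)*y = ((y² + T²) + 81)*y = ((T² + y²) + 81)*y = (81 + T² + y²)*y = y*(81 + T² + y²))
(-16844 + 35541)/(s(150, -133) - 33999) = (-16844 + 35541)/(150*(81 + (-133)² + 150²) - 33999) = 18697/(150*(81 + 17689 + 22500) - 33999) = 18697/(150*40270 - 33999) = 18697/(6040500 - 33999) = 18697/6006501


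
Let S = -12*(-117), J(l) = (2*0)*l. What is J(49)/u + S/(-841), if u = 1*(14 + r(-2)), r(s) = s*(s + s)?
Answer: -1404/841 ≈ -1.6694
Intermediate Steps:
r(s) = 2*s² (r(s) = s*(2*s) = 2*s²)
J(l) = 0 (J(l) = 0*l = 0)
S = 1404
u = 22 (u = 1*(14 + 2*(-2)²) = 1*(14 + 2*4) = 1*(14 + 8) = 1*22 = 22)
J(49)/u + S/(-841) = 0/22 + 1404/(-841) = 0*(1/22) + 1404*(-1/841) = 0 - 1404/841 = -1404/841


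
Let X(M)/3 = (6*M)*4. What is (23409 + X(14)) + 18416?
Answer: 42833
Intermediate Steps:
X(M) = 72*M (X(M) = 3*((6*M)*4) = 3*(24*M) = 72*M)
(23409 + X(14)) + 18416 = (23409 + 72*14) + 18416 = (23409 + 1008) + 18416 = 24417 + 18416 = 42833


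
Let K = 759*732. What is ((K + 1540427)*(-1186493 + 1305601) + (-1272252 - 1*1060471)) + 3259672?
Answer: 249653081569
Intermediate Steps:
K = 555588
((K + 1540427)*(-1186493 + 1305601) + (-1272252 - 1*1060471)) + 3259672 = ((555588 + 1540427)*(-1186493 + 1305601) + (-1272252 - 1*1060471)) + 3259672 = (2096015*119108 + (-1272252 - 1060471)) + 3259672 = (249652154620 - 2332723) + 3259672 = 249649821897 + 3259672 = 249653081569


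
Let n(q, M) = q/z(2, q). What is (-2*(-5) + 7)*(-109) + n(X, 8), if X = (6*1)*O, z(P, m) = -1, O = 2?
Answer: -1865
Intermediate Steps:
X = 12 (X = (6*1)*2 = 6*2 = 12)
n(q, M) = -q (n(q, M) = q/(-1) = q*(-1) = -q)
(-2*(-5) + 7)*(-109) + n(X, 8) = (-2*(-5) + 7)*(-109) - 1*12 = (10 + 7)*(-109) - 12 = 17*(-109) - 12 = -1853 - 12 = -1865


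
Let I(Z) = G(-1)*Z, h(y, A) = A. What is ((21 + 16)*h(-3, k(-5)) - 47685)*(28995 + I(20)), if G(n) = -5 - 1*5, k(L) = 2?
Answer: -1370958745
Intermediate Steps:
G(n) = -10 (G(n) = -5 - 5 = -10)
I(Z) = -10*Z
((21 + 16)*h(-3, k(-5)) - 47685)*(28995 + I(20)) = ((21 + 16)*2 - 47685)*(28995 - 10*20) = (37*2 - 47685)*(28995 - 200) = (74 - 47685)*28795 = -47611*28795 = -1370958745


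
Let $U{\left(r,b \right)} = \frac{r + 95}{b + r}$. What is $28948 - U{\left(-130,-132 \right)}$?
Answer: $\frac{7584341}{262} \approx 28948.0$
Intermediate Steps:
$U{\left(r,b \right)} = \frac{95 + r}{b + r}$
$28948 - U{\left(-130,-132 \right)} = 28948 - \frac{95 - 130}{-132 - 130} = 28948 - \frac{1}{-262} \left(-35\right) = 28948 - \left(- \frac{1}{262}\right) \left(-35\right) = 28948 - \frac{35}{262} = \frac{7584341}{262}$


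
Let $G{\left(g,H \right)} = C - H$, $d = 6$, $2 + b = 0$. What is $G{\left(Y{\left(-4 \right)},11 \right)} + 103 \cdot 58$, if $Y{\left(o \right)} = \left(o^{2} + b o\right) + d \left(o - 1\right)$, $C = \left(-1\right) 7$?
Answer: $5956$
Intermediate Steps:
$b = -2$ ($b = -2 + 0 = -2$)
$C = -7$
$Y{\left(o \right)} = -6 + o^{2} + 4 o$ ($Y{\left(o \right)} = \left(o^{2} - 2 o\right) + 6 \left(o - 1\right) = \left(o^{2} - 2 o\right) + 6 \left(-1 + o\right) = \left(o^{2} - 2 o\right) + \left(-6 + 6 o\right) = -6 + o^{2} + 4 o$)
$G{\left(g,H \right)} = -7 - H$
$G{\left(Y{\left(-4 \right)},11 \right)} + 103 \cdot 58 = \left(-7 - 11\right) + 103 \cdot 58 = \left(-7 - 11\right) + 5974 = -18 + 5974 = 5956$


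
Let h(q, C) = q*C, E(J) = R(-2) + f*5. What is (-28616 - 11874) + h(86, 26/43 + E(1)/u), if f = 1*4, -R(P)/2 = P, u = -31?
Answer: -1255642/31 ≈ -40505.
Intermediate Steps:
R(P) = -2*P
f = 4
E(J) = 24 (E(J) = -2*(-2) + 4*5 = 4 + 20 = 24)
h(q, C) = C*q
(-28616 - 11874) + h(86, 26/43 + E(1)/u) = (-28616 - 11874) + (26/43 + 24/(-31))*86 = -40490 + (26*(1/43) + 24*(-1/31))*86 = -40490 + (26/43 - 24/31)*86 = -40490 - 226/1333*86 = -40490 - 452/31 = -1255642/31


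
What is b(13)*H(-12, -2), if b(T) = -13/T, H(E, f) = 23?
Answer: -23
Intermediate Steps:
b(13)*H(-12, -2) = -13/13*23 = -13*1/13*23 = -1*23 = -23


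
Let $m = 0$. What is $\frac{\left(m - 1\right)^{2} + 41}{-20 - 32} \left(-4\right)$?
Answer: $\frac{42}{13} \approx 3.2308$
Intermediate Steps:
$\frac{\left(m - 1\right)^{2} + 41}{-20 - 32} \left(-4\right) = \frac{\left(0 - 1\right)^{2} + 41}{-20 - 32} \left(-4\right) = \frac{\left(-1\right)^{2} + 41}{-52} \left(-4\right) = \left(1 + 41\right) \left(- \frac{1}{52}\right) \left(-4\right) = 42 \left(- \frac{1}{52}\right) \left(-4\right) = \left(- \frac{21}{26}\right) \left(-4\right) = \frac{42}{13}$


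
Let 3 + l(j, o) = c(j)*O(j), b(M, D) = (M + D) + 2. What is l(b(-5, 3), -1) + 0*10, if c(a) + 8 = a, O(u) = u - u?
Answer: -3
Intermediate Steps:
O(u) = 0
c(a) = -8 + a
b(M, D) = 2 + D + M (b(M, D) = (D + M) + 2 = 2 + D + M)
l(j, o) = -3 (l(j, o) = -3 + (-8 + j)*0 = -3 + 0 = -3)
l(b(-5, 3), -1) + 0*10 = -3 + 0*10 = -3 + 0 = -3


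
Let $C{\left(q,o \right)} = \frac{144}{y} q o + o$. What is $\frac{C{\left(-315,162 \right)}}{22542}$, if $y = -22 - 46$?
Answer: $\frac{306639}{63869} \approx 4.8011$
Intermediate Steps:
$y = -68$
$C{\left(q,o \right)} = o - \frac{36 o q}{17}$ ($C{\left(q,o \right)} = \frac{144}{-68} q o + o = 144 \left(- \frac{1}{68}\right) q o + o = - \frac{36 q}{17} o + o = - \frac{36 o q}{17} + o = o - \frac{36 o q}{17}$)
$\frac{C{\left(-315,162 \right)}}{22542} = \frac{\frac{1}{17} \cdot 162 \left(17 - -11340\right)}{22542} = \frac{1}{17} \cdot 162 \left(17 + 11340\right) \frac{1}{22542} = \frac{1}{17} \cdot 162 \cdot 11357 \cdot \frac{1}{22542} = \frac{1839834}{17} \cdot \frac{1}{22542} = \frac{306639}{63869}$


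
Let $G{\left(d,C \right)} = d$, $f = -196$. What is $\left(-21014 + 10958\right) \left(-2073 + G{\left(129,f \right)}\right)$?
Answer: $19548864$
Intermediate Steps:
$\left(-21014 + 10958\right) \left(-2073 + G{\left(129,f \right)}\right) = \left(-21014 + 10958\right) \left(-2073 + 129\right) = \left(-10056\right) \left(-1944\right) = 19548864$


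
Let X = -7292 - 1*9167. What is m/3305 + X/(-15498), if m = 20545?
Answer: 74560681/10244178 ≈ 7.2783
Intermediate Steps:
X = -16459 (X = -7292 - 9167 = -16459)
m/3305 + X/(-15498) = 20545/3305 - 16459/(-15498) = 20545*(1/3305) - 16459*(-1/15498) = 4109/661 + 16459/15498 = 74560681/10244178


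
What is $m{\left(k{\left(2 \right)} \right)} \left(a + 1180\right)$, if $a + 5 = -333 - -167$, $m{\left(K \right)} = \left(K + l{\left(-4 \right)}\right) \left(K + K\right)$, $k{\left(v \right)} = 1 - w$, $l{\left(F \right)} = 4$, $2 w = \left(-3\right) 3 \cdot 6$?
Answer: $1808128$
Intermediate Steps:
$w = -27$ ($w = \frac{\left(-3\right) 3 \cdot 6}{2} = \frac{\left(-9\right) 6}{2} = \frac{1}{2} \left(-54\right) = -27$)
$k{\left(v \right)} = 28$ ($k{\left(v \right)} = 1 - -27 = 1 + 27 = 28$)
$m{\left(K \right)} = 2 K \left(4 + K\right)$ ($m{\left(K \right)} = \left(K + 4\right) \left(K + K\right) = \left(4 + K\right) 2 K = 2 K \left(4 + K\right)$)
$a = -171$ ($a = -5 - 166 = -171$)
$m{\left(k{\left(2 \right)} \right)} \left(a + 1180\right) = 2 \cdot 28 \left(4 + 28\right) \left(-171 + 1180\right) = 2 \cdot 28 \cdot 32 \cdot 1009 = 1792 \cdot 1009 = 1808128$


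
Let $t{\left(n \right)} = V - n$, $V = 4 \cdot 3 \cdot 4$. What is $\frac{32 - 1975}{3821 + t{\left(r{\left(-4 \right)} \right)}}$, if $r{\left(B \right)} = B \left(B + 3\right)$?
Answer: $- \frac{1943}{3865} \approx -0.50272$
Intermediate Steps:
$r{\left(B \right)} = B \left(3 + B\right)$
$V = 48$ ($V = 12 \cdot 4 = 48$)
$t{\left(n \right)} = 48 - n$
$\frac{32 - 1975}{3821 + t{\left(r{\left(-4 \right)} \right)}} = \frac{32 - 1975}{3821 + \left(48 - - 4 \left(3 - 4\right)\right)} = - \frac{1943}{3821 + \left(48 - \left(-4\right) \left(-1\right)\right)} = - \frac{1943}{3821 + \left(48 - 4\right)} = - \frac{1943}{3821 + 44} = - \frac{1943}{3865}$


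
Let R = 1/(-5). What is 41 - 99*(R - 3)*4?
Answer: 6541/5 ≈ 1308.2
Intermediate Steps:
R = -⅕ ≈ -0.20000
41 - 99*(R - 3)*4 = 41 - 99*(-⅕ - 3)*4 = 41 - (-1584)*4/5 = 41 - 99*(-64/5) = 41 + 6336/5 = 6541/5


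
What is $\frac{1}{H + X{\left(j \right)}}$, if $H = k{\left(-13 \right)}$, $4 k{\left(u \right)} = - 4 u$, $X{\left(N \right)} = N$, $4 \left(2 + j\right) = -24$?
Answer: $\frac{1}{5} \approx 0.2$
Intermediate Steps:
$j = -8$ ($j = -2 + \frac{1}{4} \left(-24\right) = -2 - 6 = -8$)
$k{\left(u \right)} = - u$ ($k{\left(u \right)} = \frac{\left(-4\right) u}{4} = - u$)
$H = 13$ ($H = \left(-1\right) \left(-13\right) = 13$)
$\frac{1}{H + X{\left(j \right)}} = \frac{1}{13 - 8} = \frac{1}{5}$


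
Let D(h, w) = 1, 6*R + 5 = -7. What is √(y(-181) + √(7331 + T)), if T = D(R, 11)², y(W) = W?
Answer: √(-181 + 2*√1833) ≈ 9.7659*I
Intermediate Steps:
R = -2 (R = -⅚ + (⅙)*(-7) = -⅚ - 7/6 = -2)
T = 1 (T = 1² = 1)
√(y(-181) + √(7331 + T)) = √(-181 + √(7331 + 1)) = √(-181 + √7332) = √(-181 + 2*√1833)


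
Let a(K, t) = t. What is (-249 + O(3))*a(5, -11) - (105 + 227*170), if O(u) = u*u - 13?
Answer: -35912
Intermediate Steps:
O(u) = -13 + u² (O(u) = u² - 13 = -13 + u²)
(-249 + O(3))*a(5, -11) - (105 + 227*170) = (-249 + (-13 + 3²))*(-11) - (105 + 227*170) = (-249 + (-13 + 9))*(-11) - (105 + 38590) = (-249 - 4)*(-11) - 1*38695 = -253*(-11) - 38695 = 2783 - 38695 = -35912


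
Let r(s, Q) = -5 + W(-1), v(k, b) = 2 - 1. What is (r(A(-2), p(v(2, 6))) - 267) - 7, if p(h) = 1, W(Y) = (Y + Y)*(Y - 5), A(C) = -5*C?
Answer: -267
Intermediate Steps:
v(k, b) = 1
W(Y) = 2*Y*(-5 + Y) (W(Y) = (2*Y)*(-5 + Y) = 2*Y*(-5 + Y))
r(s, Q) = 7 (r(s, Q) = -5 + 2*(-1)*(-5 - 1) = -5 + 2*(-1)*(-6) = -5 + 12 = 7)
(r(A(-2), p(v(2, 6))) - 267) - 7 = (7 - 267) - 7 = -260 - 7 = -267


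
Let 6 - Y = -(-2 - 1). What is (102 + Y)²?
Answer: 11025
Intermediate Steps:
Y = 3 (Y = 6 - (-1)*(-2 - 1) = 6 - (-1)*(-3) = 6 - 1*3 = 6 - 3 = 3)
(102 + Y)² = (102 + 3)² = 105² = 11025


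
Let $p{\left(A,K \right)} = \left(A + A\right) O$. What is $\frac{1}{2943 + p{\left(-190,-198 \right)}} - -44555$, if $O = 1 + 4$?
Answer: $\frac{46470866}{1043} \approx 44555.0$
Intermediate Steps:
$O = 5$
$p{\left(A,K \right)} = 10 A$ ($p{\left(A,K \right)} = \left(A + A\right) 5 = 2 A 5 = 10 A$)
$\frac{1}{2943 + p{\left(-190,-198 \right)}} - -44555 = \frac{1}{2943 + 10 \left(-190\right)} - -44555 = \frac{1}{2943 - 1900} + 44555 = \frac{1}{1043} + 44555 = \frac{46470866}{1043}$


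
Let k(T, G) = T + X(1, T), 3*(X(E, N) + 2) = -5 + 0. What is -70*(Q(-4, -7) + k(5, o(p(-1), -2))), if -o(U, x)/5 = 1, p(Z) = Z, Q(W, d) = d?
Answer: 1190/3 ≈ 396.67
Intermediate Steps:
X(E, N) = -11/3 (X(E, N) = -2 + (-5 + 0)/3 = -2 + (1/3)*(-5) = -2 - 5/3 = -11/3)
o(U, x) = -5 (o(U, x) = -5*1 = -5)
k(T, G) = -11/3 + T (k(T, G) = T - 11/3 = -11/3 + T)
-70*(Q(-4, -7) + k(5, o(p(-1), -2))) = -70*(-7 + (-11/3 + 5)) = -70*(-7 + 4/3) = -70*(-17/3) = 1190/3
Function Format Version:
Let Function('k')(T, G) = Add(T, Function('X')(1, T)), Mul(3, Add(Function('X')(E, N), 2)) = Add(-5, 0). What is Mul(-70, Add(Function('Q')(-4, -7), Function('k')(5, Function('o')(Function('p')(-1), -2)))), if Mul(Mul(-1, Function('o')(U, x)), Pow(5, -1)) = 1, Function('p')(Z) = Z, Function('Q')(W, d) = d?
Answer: Rational(1190, 3) ≈ 396.67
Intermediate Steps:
Function('X')(E, N) = Rational(-11, 3) (Function('X')(E, N) = Add(-2, Mul(Rational(1, 3), Add(-5, 0))) = Add(-2, Mul(Rational(1, 3), -5)) = Add(-2, Rational(-5, 3)) = Rational(-11, 3))
Function('o')(U, x) = -5 (Function('o')(U, x) = Mul(-5, 1) = -5)
Function('k')(T, G) = Add(Rational(-11, 3), T) (Function('k')(T, G) = Add(T, Rational(-11, 3)) = Add(Rational(-11, 3), T))
Mul(-70, Add(Function('Q')(-4, -7), Function('k')(5, Function('o')(Function('p')(-1), -2)))) = Mul(-70, Add(-7, Add(Rational(-11, 3), 5))) = Mul(-70, Add(-7, Rational(4, 3))) = Mul(-70, Rational(-17, 3)) = Rational(1190, 3)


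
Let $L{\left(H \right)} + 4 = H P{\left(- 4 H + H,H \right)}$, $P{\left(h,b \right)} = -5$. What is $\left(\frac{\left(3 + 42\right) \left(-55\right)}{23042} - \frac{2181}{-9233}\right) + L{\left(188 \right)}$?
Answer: $- \frac{200805563057}{212746786} \approx -943.87$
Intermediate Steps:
$L{\left(H \right)} = -4 - 5 H$ ($L{\left(H \right)} = -4 + H \left(-5\right) = -4 - 5 H$)
$\left(\frac{\left(3 + 42\right) \left(-55\right)}{23042} - \frac{2181}{-9233}\right) + L{\left(188 \right)} = \left(\frac{\left(3 + 42\right) \left(-55\right)}{23042} - \frac{2181}{-9233}\right) - 944 = \left(45 \left(-55\right) \frac{1}{23042} - - \frac{2181}{9233}\right) - 944 = \left(\left(-2475\right) \frac{1}{23042} + \frac{2181}{9233}\right) - 944 = \left(- \frac{2475}{23042} + \frac{2181}{9233}\right) - 944 = \frac{27402927}{212746786} - 944 = - \frac{200805563057}{212746786}$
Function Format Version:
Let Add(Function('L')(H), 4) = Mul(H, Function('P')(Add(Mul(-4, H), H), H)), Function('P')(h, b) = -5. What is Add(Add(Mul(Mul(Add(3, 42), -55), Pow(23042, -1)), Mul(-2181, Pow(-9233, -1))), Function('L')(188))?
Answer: Rational(-200805563057, 212746786) ≈ -943.87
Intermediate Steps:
Function('L')(H) = Add(-4, Mul(-5, H)) (Function('L')(H) = Add(-4, Mul(H, -5)) = Add(-4, Mul(-5, H)))
Add(Add(Mul(Mul(Add(3, 42), -55), Pow(23042, -1)), Mul(-2181, Pow(-9233, -1))), Function('L')(188)) = Add(Add(Mul(Mul(Add(3, 42), -55), Pow(23042, -1)), Mul(-2181, Pow(-9233, -1))), Add(-4, Mul(-5, 188))) = Add(Add(Mul(Mul(45, -55), Rational(1, 23042)), Mul(-2181, Rational(-1, 9233))), Add(-4, -940)) = Add(Add(Mul(-2475, Rational(1, 23042)), Rational(2181, 9233)), -944) = Add(Add(Rational(-2475, 23042), Rational(2181, 9233)), -944) = Add(Rational(27402927, 212746786), -944) = Rational(-200805563057, 212746786)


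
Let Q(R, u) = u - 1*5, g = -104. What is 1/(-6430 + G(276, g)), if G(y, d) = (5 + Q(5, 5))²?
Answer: -1/6405 ≈ -0.00015613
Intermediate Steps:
Q(R, u) = -5 + u (Q(R, u) = u - 5 = -5 + u)
G(y, d) = 25 (G(y, d) = (5 + (-5 + 5))² = (5 + 0)² = 5² = 25)
1/(-6430 + G(276, g)) = 1/(-6430 + 25) = 1/(-6405) = -1/6405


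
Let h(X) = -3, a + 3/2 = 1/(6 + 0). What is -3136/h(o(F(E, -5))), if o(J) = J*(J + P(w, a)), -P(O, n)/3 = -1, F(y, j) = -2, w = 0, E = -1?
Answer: 3136/3 ≈ 1045.3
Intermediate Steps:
a = -4/3 (a = -3/2 + 1/(6 + 0) = -3/2 + 1/6 = -3/2 + ⅙ = -4/3 ≈ -1.3333)
P(O, n) = 3 (P(O, n) = -3*(-1) = 3)
o(J) = J*(3 + J) (o(J) = J*(J + 3) = J*(3 + J))
-3136/h(o(F(E, -5))) = -3136/(-3) = -3136*(-⅓) = 3136/3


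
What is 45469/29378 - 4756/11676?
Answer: 97793569/85754382 ≈ 1.1404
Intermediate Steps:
45469/29378 - 4756/11676 = 45469*(1/29378) - 4756*1/11676 = 45469/29378 - 1189/2919 = 97793569/85754382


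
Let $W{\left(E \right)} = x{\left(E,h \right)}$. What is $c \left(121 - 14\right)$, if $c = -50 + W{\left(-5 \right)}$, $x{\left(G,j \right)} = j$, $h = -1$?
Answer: $-5457$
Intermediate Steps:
$W{\left(E \right)} = -1$
$c = -51$ ($c = -50 - 1 = -51$)
$c \left(121 - 14\right) = - 51 \left(121 - 14\right) = \left(-51\right) 107 = -5457$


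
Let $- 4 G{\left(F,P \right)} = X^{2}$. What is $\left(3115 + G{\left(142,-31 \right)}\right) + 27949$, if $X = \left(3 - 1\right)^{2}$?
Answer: $31060$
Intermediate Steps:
$X = 4$ ($X = 2^{2} = 4$)
$G{\left(F,P \right)} = -4$ ($G{\left(F,P \right)} = - \frac{4^{2}}{4} = \left(- \frac{1}{4}\right) 16 = -4$)
$\left(3115 + G{\left(142,-31 \right)}\right) + 27949 = \left(3115 - 4\right) + 27949 = 3111 + 27949 = 31060$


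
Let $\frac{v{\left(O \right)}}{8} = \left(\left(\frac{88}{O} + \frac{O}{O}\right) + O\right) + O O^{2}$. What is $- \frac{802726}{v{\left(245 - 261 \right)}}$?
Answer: $\frac{401363}{16466} \approx 24.375$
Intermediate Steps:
$v{\left(O \right)} = 8 + 8 O + 8 O^{3} + \frac{704}{O}$ ($v{\left(O \right)} = 8 \left(\left(\left(\frac{88}{O} + \frac{O}{O}\right) + O\right) + O O^{2}\right) = 8 \left(\left(\left(\frac{88}{O} + 1\right) + O\right) + O^{3}\right) = 8 \left(\left(\left(1 + \frac{88}{O}\right) + O\right) + O^{3}\right) = 8 \left(\left(1 + O + \frac{88}{O}\right) + O^{3}\right) = 8 \left(1 + O + O^{3} + \frac{88}{O}\right) = 8 + 8 O + 8 O^{3} + \frac{704}{O}$)
$- \frac{802726}{v{\left(245 - 261 \right)}} = - \frac{802726}{8 \frac{1}{245 - 261} \left(88 + \left(245 - 261\right) \left(1 + \left(245 - 261\right) + \left(245 - 261\right)^{3}\right)\right)} = - \frac{802726}{8 \frac{1}{-16} \left(88 - 16 \left(1 - 16 + \left(-16\right)^{3}\right)\right)} = - \frac{802726}{8 \left(- \frac{1}{16}\right) \left(88 - 16 \left(1 - 16 - 4096\right)\right)} = - \frac{802726}{8 \left(- \frac{1}{16}\right) \left(88 - -65776\right)} = - \frac{802726}{8 \left(- \frac{1}{16}\right) \left(88 + 65776\right)} = - \frac{802726}{8 \left(- \frac{1}{16}\right) 65864} = - \frac{802726}{-32932} = \left(-802726\right) \left(- \frac{1}{32932}\right) = \frac{401363}{16466}$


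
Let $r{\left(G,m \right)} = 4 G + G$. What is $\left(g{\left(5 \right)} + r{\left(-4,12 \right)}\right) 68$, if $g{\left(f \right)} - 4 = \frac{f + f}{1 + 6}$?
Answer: $- \frac{6936}{7} \approx -990.86$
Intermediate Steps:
$r{\left(G,m \right)} = 5 G$
$g{\left(f \right)} = 4 + \frac{2 f}{7}$ ($g{\left(f \right)} = 4 + \frac{f + f}{1 + 6} = 4 + \frac{2 f}{7}$)
$\left(g{\left(5 \right)} + r{\left(-4,12 \right)}\right) 68 = \left(\left(4 + \frac{2}{7} \cdot 5\right) + 5 \left(-4\right)\right) 68 = \left(\left(4 + \frac{10}{7}\right) - 20\right) 68 = \left(\frac{38}{7} - 20\right) 68 = \left(- \frac{102}{7}\right) 68 = - \frac{6936}{7}$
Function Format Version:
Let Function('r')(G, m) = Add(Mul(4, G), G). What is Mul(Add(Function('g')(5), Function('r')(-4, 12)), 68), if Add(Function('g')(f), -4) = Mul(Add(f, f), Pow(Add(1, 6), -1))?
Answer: Rational(-6936, 7) ≈ -990.86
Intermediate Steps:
Function('r')(G, m) = Mul(5, G)
Function('g')(f) = Add(4, Mul(Rational(2, 7), f)) (Function('g')(f) = Add(4, Mul(Add(f, f), Pow(Add(1, 6), -1))) = Add(4, Mul(Mul(2, f), Pow(7, -1))) = Add(4, Mul(Mul(2, f), Rational(1, 7))) = Add(4, Mul(Rational(2, 7), f)))
Mul(Add(Function('g')(5), Function('r')(-4, 12)), 68) = Mul(Add(Add(4, Mul(Rational(2, 7), 5)), Mul(5, -4)), 68) = Mul(Add(Add(4, Rational(10, 7)), -20), 68) = Mul(Add(Rational(38, 7), -20), 68) = Mul(Rational(-102, 7), 68) = Rational(-6936, 7)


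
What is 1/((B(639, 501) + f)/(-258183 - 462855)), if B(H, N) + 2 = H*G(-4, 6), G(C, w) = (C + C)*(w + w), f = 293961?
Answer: -721038/232615 ≈ -3.0997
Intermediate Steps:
G(C, w) = 4*C*w (G(C, w) = (2*C)*(2*w) = 4*C*w)
B(H, N) = -2 - 96*H (B(H, N) = -2 + H*(4*(-4)*6) = -2 + H*(-96) = -2 - 96*H)
1/((B(639, 501) + f)/(-258183 - 462855)) = 1/(((-2 - 96*639) + 293961)/(-258183 - 462855)) = 1/(((-2 - 61344) + 293961)/(-721038)) = 1/((-61346 + 293961)*(-1/721038)) = 1/(232615*(-1/721038)) = 1/(-232615/721038) = -721038/232615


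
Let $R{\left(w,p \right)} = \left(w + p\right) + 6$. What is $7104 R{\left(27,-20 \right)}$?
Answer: $92352$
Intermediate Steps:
$R{\left(w,p \right)} = 6 + p + w$ ($R{\left(w,p \right)} = \left(p + w\right) + 6 = 6 + p + w$)
$7104 R{\left(27,-20 \right)} = 7104 \left(6 - 20 + 27\right) = 7104 \cdot 13 = 92352$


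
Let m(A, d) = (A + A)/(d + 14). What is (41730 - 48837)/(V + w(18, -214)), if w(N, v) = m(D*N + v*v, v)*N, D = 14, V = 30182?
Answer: -177675/547334 ≈ -0.32462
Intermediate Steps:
m(A, d) = 2*A/(14 + d) (m(A, d) = (2*A)/(14 + d) = 2*A/(14 + d))
w(N, v) = 2*N*(v² + 14*N)/(14 + v) (w(N, v) = (2*(14*N + v*v)/(14 + v))*N = (2*(14*N + v²)/(14 + v))*N = (2*(v² + 14*N)/(14 + v))*N = 2*N*(v² + 14*N)/(14 + v))
(41730 - 48837)/(V + w(18, -214)) = (41730 - 48837)/(30182 + 2*18*((-214)² + 14*18)/(14 - 214)) = -7107/(30182 + 2*18*(45796 + 252)/(-200)) = -7107/(30182 + 2*18*(-1/200)*46048) = -7107/(30182 - 207216/25) = -7107/547334/25 = -7107*25/547334 = -177675/547334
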